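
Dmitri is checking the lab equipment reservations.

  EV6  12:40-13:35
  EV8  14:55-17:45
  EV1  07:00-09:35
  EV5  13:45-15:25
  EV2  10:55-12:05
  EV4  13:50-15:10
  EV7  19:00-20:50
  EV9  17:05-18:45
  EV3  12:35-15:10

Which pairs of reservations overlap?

EV3 & EV4, EV3 & EV5, EV3 & EV6, EV3 & EV8, EV4 & EV5, EV4 & EV8, EV5 & EV8, EV8 & EV9

Check each pair: they overlap iff neither finishes before the other starts.
Sorted by start: EV1, EV2, EV3, EV6, EV5, EV4, EV8, EV9, EV7.
EV2 starts after EV1 ends — done with EV1.
EV3 starts after EV2 ends — done with EV2.
EV6 starts before EV3 ends → EV3 and EV6 overlap.
EV5 starts before EV3 ends → EV3 and EV5 overlap.
EV4 starts before EV3 ends → EV3 and EV4 overlap.
EV8 starts before EV3 ends → EV3 and EV8 overlap.
EV9 starts after EV3 ends — done with EV3.
EV5 starts after EV6 ends — done with EV6.
EV4 starts before EV5 ends → EV5 and EV4 overlap.
EV8 starts before EV5 ends → EV5 and EV8 overlap.
EV9 starts after EV5 ends — done with EV5.
EV8 starts before EV4 ends → EV4 and EV8 overlap.
EV9 starts after EV4 ends — done with EV4.
EV9 starts before EV8 ends → EV8 and EV9 overlap.
EV7 starts after EV8 ends.
EV7 starts after EV9 ends.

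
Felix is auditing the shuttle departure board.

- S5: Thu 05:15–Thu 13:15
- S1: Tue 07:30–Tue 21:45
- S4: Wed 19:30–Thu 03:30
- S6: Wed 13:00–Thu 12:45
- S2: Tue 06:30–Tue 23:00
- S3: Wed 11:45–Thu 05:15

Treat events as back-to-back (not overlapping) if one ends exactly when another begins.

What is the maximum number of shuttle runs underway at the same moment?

Walk through starts and ends in time order (an end at T is processed before a start at T):
Tue 06:30 start S2 → 1
Tue 07:30 start S1 → 2
Tue 21:45 end S1 → 1
Tue 23:00 end S2 → 0
Wed 11:45 start S3 → 1
Wed 13:00 start S6 → 2
Wed 19:30 start S4 → 3
Thu 03:30 end S4 → 2
Thu 05:15 end S3 → 1
Thu 05:15 start S5 → 2
Thu 12:45 end S6 → 1
Thu 13:15 end S5 → 0
Peak is 3, at Wed 19:30 (S3, S4, S6).

3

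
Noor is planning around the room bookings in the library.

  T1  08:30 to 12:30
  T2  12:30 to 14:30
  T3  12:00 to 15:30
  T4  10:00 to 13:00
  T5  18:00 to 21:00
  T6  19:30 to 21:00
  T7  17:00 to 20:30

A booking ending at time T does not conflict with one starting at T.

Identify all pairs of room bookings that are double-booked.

T1 & T3, T1 & T4, T2 & T3, T2 & T4, T3 & T4, T5 & T6, T5 & T7, T6 & T7

Sorted by start: T1, T4, T3, T2, T7, T5, T6.
T4 starts before T1 ends → T1 and T4 overlap.
T3 starts before T1 ends → T1 and T3 overlap.
T2 starts exactly when T1 ends (back-to-back, no overlap), so T1 has no further overlaps.
T3 starts before T4 ends → T4 and T3 overlap.
T2 starts before T4 ends → T4 and T2 overlap.
T7 starts after T4 ends, so T4 has no further overlaps.
T2 starts before T3 ends → T3 and T2 overlap.
T7 starts after T3 ends, so T3 has no further overlaps.
T7 starts after T2 ends, so T2 has no further overlaps.
T5 starts before T7 ends → T7 and T5 overlap.
T6 starts before T7 ends → T7 and T6 overlap.
T6 starts before T5 ends → T5 and T6 overlap.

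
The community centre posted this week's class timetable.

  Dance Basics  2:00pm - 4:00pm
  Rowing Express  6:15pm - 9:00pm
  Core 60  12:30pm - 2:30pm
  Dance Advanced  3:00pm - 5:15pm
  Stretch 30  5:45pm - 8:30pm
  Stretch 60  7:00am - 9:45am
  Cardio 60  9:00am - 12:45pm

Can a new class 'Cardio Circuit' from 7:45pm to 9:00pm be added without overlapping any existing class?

No — it overlaps Rowing Express, Stretch 30

Stretch 60: ends 9:45am at or before Cardio Circuit starts 7:45pm → clear.
Cardio 60: ends 12:45pm at or before Cardio Circuit starts 7:45pm → clear.
Core 60: ends 2:30pm at or before Cardio Circuit starts 7:45pm → clear.
Dance Basics: ends 4:00pm at or before Cardio Circuit starts 7:45pm → clear.
Dance Advanced: ends 5:15pm at or before Cardio Circuit starts 7:45pm → clear.
Stretch 30: starts 5:45pm before Cardio Circuit ends 9:00pm, and ends 8:30pm after Cardio Circuit starts 7:45pm → overlap.
Rowing Express: starts 6:15pm before Cardio Circuit ends 9:00pm, and ends 9:00pm after Cardio Circuit starts 7:45pm → overlap.
Cardio Circuit overlaps Stretch 30, Rowing Express.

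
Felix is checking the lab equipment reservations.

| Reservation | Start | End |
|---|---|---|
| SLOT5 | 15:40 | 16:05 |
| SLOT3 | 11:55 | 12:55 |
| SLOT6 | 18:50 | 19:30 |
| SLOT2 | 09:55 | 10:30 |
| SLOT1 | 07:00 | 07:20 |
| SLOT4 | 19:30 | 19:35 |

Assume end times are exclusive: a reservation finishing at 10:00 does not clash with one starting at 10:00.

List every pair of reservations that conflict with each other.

Sorted by start: SLOT1, SLOT2, SLOT3, SLOT5, SLOT6, SLOT4.
SLOT2 starts after SLOT1 ends, so SLOT1 has no further overlaps.
SLOT3 starts after SLOT2 ends, so SLOT2 has no further overlaps.
SLOT5 starts after SLOT3 ends, so SLOT3 has no further overlaps.
SLOT6 starts after SLOT5 ends, so SLOT5 has no further overlaps.
SLOT4 starts exactly when SLOT6 ends (back-to-back, no overlap).

no overlapping pairs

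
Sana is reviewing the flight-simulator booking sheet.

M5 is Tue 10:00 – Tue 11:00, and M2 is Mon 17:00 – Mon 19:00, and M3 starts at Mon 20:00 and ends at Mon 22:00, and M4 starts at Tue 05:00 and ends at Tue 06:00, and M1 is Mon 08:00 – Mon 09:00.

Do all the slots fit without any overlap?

Sorted by start: M1, M2, M3, M4, M5.
M2 starts after M1 ends, so M1 has no further overlaps.
M3 starts after M2 ends, so M2 has no further overlaps.
M4 starts after M3 ends, so M3 has no further overlaps.
M5 starts after M4 ends.
Every pair is clear; the schedule has no overlaps.

Yes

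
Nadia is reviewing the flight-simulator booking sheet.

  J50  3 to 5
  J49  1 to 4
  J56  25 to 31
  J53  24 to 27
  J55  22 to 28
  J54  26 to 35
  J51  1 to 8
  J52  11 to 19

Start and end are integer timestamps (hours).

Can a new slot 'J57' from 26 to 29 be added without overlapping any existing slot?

No — it overlaps J53, J54, J55, J56

J49: ends 4 at or before J57 starts 26 → clear.
J51: ends 8 at or before J57 starts 26 → clear.
J50: ends 5 at or before J57 starts 26 → clear.
J52: ends 19 at or before J57 starts 26 → clear.
J55: starts 22 before J57 ends 29, and ends 28 after J57 starts 26 → overlap.
J53: starts 24 before J57 ends 29, and ends 27 after J57 starts 26 → overlap.
J56: starts 25 before J57 ends 29, and ends 31 after J57 starts 26 → overlap.
J54: starts 26 before J57 ends 29, and ends 35 after J57 starts 26 → overlap.
J57 overlaps J53, J54, J55, J56.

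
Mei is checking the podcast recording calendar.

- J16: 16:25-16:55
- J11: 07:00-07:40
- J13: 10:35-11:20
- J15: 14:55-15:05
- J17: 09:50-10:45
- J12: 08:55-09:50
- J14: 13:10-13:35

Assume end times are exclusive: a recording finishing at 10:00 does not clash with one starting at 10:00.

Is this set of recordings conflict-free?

No

Sorted by start: J11, J12, J17, J13, J14, J15, J16.
J12 starts after J11 ends, so nothing later overlaps J11 either.
J17 starts exactly when J12 ends (back-to-back, no overlap), so nothing later overlaps J12 either.
J13 starts before J17 ends → J17 and J13 overlap.
That's a conflict, so the schedule is not conflict-free.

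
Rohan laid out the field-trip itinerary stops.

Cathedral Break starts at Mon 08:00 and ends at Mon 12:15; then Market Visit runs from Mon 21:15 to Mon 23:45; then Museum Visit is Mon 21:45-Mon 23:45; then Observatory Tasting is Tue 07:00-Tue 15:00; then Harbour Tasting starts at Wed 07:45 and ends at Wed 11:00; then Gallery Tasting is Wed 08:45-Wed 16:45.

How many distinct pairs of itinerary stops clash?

Sorted by start: Cathedral Break, Market Visit, Museum Visit, Observatory Tasting, Harbour Tasting, Gallery Tasting.
Market Visit starts after Cathedral Break ends, so nothing later overlaps Cathedral Break either.
Museum Visit starts before Market Visit ends → Market Visit and Museum Visit overlap.
Observatory Tasting starts after Market Visit ends, so nothing later overlaps Market Visit either.
Observatory Tasting starts after Museum Visit ends, so nothing later overlaps Museum Visit either.
Harbour Tasting starts after Observatory Tasting ends, so nothing later overlaps Observatory Tasting either.
Gallery Tasting starts before Harbour Tasting ends → Harbour Tasting and Gallery Tasting overlap.
Overlapping pairs: Gallery Tasting & Harbour Tasting, Market Visit & Museum Visit — 2 in total.

2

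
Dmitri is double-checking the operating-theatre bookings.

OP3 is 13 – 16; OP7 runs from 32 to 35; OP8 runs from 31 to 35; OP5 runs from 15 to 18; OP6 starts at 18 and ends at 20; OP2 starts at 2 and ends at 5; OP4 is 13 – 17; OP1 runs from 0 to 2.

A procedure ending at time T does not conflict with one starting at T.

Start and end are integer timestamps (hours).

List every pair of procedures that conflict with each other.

OP3 & OP4, OP3 & OP5, OP4 & OP5, OP7 & OP8

Two intervals overlap when each starts before the other ends.
Sorted by start: OP1, OP2, OP3, OP4, OP5, OP6, OP8, OP7.
OP2 starts exactly when OP1 ends (back-to-back, no overlap), so nothing later overlaps OP1 either.
OP3 starts after OP2 ends, so nothing later overlaps OP2 either.
OP4 starts before OP3 ends → OP3 and OP4 overlap.
OP5 starts before OP3 ends → OP3 and OP5 overlap.
OP6 starts after OP3 ends, so nothing later overlaps OP3 either.
OP5 starts before OP4 ends → OP4 and OP5 overlap.
OP6 starts after OP4 ends, so nothing later overlaps OP4 either.
OP6 starts exactly when OP5 ends (back-to-back, no overlap), so nothing later overlaps OP5 either.
OP8 starts after OP6 ends, so nothing later overlaps OP6 either.
OP7 starts before OP8 ends → OP8 and OP7 overlap.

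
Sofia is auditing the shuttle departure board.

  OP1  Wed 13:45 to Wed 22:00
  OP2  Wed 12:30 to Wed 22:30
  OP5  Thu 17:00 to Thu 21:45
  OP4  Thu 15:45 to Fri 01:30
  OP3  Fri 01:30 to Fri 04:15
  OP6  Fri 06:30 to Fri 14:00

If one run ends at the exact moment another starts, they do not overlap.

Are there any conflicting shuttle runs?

Yes

Check each pair: they overlap iff neither finishes before the other starts.
Sorted by start: OP2, OP1, OP4, OP5, OP3, OP6.
OP1 starts before OP2 ends → OP2 and OP1 overlap.
That's a conflict, so the schedule is not conflict-free.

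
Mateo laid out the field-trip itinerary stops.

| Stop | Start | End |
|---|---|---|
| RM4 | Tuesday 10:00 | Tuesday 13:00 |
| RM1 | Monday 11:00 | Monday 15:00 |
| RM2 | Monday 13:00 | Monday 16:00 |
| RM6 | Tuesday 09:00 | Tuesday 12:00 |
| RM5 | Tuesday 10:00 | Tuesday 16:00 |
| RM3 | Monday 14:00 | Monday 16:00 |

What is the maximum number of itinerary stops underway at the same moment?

Walk through starts and ends in time order (an end at T is processed before a start at T):
Monday 11:00 start RM1 → 1
Monday 13:00 start RM2 → 2
Monday 14:00 start RM3 → 3
Monday 15:00 end RM1 → 2
Monday 16:00 end RM2 → 1
Monday 16:00 end RM3 → 0
Tuesday 09:00 start RM6 → 1
Tuesday 10:00 start RM4 → 2
Tuesday 10:00 start RM5 → 3
Tuesday 12:00 end RM6 → 2
Tuesday 13:00 end RM4 → 1
Tuesday 16:00 end RM5 → 0
Peak is 3, at Monday 14:00 (RM1, RM2, RM3).

3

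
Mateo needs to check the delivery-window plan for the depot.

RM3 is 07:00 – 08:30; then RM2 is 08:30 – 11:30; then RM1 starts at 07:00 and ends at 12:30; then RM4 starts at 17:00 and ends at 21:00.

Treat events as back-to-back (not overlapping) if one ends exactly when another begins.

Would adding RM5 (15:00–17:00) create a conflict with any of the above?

RM1: ends 12:30 at or before RM5 starts 15:00 → clear.
RM3: ends 08:30 at or before RM5 starts 15:00 → clear.
RM2: ends 11:30 at or before RM5 starts 15:00 → clear.
RM4: starts 17:00 at or after RM5 ends 17:00 → clear.

No — it doesn't clash with anything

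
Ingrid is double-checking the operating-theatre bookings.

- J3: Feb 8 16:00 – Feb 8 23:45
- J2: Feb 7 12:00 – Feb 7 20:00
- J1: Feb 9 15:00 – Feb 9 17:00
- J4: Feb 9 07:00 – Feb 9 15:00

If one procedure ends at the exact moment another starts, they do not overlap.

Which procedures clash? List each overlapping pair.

none

Sorted by start: J2, J3, J4, J1.
J3 starts after J2 ends; J2 is clear from here.
J4 starts after J3 ends; J3 is clear from here.
J1 starts exactly when J4 ends (back-to-back, no overlap).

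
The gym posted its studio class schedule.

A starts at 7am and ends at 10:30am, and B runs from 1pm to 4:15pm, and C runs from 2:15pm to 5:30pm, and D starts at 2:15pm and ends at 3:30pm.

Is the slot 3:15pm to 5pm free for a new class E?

No — it overlaps B, C, D

A: ends 10:30am at or before E starts 3:15pm → clear.
B: starts 1pm before E ends 5pm, and ends 4:15pm after E starts 3:15pm → overlap.
C: starts 2:15pm before E ends 5pm, and ends 5:30pm after E starts 3:15pm → overlap.
D: starts 2:15pm before E ends 5pm, and ends 3:30pm after E starts 3:15pm → overlap.
E overlaps B, C, D.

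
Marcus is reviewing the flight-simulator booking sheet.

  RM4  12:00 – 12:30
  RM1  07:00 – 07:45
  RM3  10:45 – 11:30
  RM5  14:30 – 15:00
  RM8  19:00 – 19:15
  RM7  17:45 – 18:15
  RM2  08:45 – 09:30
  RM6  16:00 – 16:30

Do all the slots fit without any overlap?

Yes

Check each pair: they overlap iff neither finishes before the other starts.
Sorted by start: RM1, RM2, RM3, RM4, RM5, RM6, RM7, RM8.
RM2 starts after RM1 ends; RM1 is clear from here.
RM3 starts after RM2 ends; RM2 is clear from here.
RM4 starts after RM3 ends; RM3 is clear from here.
RM5 starts after RM4 ends; RM4 is clear from here.
RM6 starts after RM5 ends; RM5 is clear from here.
RM7 starts after RM6 ends; RM6 is clear from here.
RM8 starts after RM7 ends.
Every pair is clear; the schedule has no overlaps.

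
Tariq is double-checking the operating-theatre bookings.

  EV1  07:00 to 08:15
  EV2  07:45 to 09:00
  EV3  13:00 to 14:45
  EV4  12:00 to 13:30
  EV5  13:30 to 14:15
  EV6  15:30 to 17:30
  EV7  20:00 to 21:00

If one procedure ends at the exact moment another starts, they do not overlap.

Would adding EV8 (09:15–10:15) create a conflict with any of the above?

EV1: ends 08:15 at or before EV8 starts 09:15 → clear.
EV2: ends 09:00 at or before EV8 starts 09:15 → clear.
EV4: starts 12:00 at or after EV8 ends 10:15 → clear.
EV3: starts 13:00 at or after EV8 ends 10:15 → clear.
EV5: starts 13:30 at or after EV8 ends 10:15 → clear.
EV6: starts 15:30 at or after EV8 ends 10:15 → clear.
EV7: starts 20:00 at or after EV8 ends 10:15 → clear.

No — it doesn't clash with anything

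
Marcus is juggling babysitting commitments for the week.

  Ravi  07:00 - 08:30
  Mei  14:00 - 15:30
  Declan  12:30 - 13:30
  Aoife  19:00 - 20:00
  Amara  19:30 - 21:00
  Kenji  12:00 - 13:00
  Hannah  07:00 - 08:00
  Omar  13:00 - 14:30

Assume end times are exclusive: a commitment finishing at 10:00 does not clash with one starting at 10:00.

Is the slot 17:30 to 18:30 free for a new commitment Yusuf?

Yes — the slot is free

Hannah: ends 08:00 at or before Yusuf starts 17:30 → clear.
Ravi: ends 08:30 at or before Yusuf starts 17:30 → clear.
Kenji: ends 13:00 at or before Yusuf starts 17:30 → clear.
Declan: ends 13:30 at or before Yusuf starts 17:30 → clear.
Omar: ends 14:30 at or before Yusuf starts 17:30 → clear.
Mei: ends 15:30 at or before Yusuf starts 17:30 → clear.
Aoife: starts 19:00 at or after Yusuf ends 18:30 → clear.
Amara: starts 19:30 at or after Yusuf ends 18:30 → clear.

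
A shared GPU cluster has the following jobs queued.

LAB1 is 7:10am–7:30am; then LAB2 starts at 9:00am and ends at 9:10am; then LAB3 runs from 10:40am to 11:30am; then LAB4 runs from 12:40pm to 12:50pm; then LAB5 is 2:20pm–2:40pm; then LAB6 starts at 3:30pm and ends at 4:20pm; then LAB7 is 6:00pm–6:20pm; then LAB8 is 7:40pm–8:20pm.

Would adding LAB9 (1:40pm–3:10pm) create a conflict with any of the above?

Yes — it overlaps LAB5

LAB1: ends 7:30am at or before LAB9 starts 1:40pm → clear.
LAB2: ends 9:10am at or before LAB9 starts 1:40pm → clear.
LAB3: ends 11:30am at or before LAB9 starts 1:40pm → clear.
LAB4: ends 12:50pm at or before LAB9 starts 1:40pm → clear.
LAB5: starts 2:20pm before LAB9 ends 3:10pm, and ends 2:40pm after LAB9 starts 1:40pm → overlap.
LAB6: starts 3:30pm at or after LAB9 ends 3:10pm → clear.
LAB7: starts 6:00pm at or after LAB9 ends 3:10pm → clear.
LAB8: starts 7:40pm at or after LAB9 ends 3:10pm → clear.
LAB9 overlaps LAB5.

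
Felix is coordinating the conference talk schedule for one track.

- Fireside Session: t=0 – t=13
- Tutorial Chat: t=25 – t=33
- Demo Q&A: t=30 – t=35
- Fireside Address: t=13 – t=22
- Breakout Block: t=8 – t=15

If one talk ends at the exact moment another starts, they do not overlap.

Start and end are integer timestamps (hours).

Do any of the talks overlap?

Yes

Sorted by start: Fireside Session, Breakout Block, Fireside Address, Tutorial Chat, Demo Q&A.
Breakout Block starts before Fireside Session ends → Fireside Session and Breakout Block overlap.
That's a conflict, so the schedule is not conflict-free.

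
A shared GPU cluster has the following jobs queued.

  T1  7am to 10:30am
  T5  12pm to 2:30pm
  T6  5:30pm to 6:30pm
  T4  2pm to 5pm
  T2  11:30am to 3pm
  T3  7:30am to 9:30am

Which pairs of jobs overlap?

T1 & T3, T2 & T4, T2 & T5, T4 & T5

Sorted by start: T1, T3, T2, T5, T4, T6.
T3 starts before T1 ends → T1 and T3 overlap.
T2 starts after T1 ends, so nothing later overlaps T1 either.
T2 starts after T3 ends, so nothing later overlaps T3 either.
T5 starts before T2 ends → T2 and T5 overlap.
T4 starts before T2 ends → T2 and T4 overlap.
T6 starts after T2 ends.
T4 starts before T5 ends → T5 and T4 overlap.
T6 starts after T5 ends.
T6 starts after T4 ends.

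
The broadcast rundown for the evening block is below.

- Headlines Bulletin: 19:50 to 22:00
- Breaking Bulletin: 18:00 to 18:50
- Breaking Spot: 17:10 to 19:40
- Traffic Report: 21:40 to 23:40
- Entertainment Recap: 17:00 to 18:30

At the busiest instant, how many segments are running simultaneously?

3

Sweep the timeline, counting +1 at each start and −1 at each end (ends before starts at a tie):
17:00 start Entertainment Recap → 1
17:10 start Breaking Spot → 2
18:00 start Breaking Bulletin → 3
18:30 end Entertainment Recap → 2
18:50 end Breaking Bulletin → 1
19:40 end Breaking Spot → 0
19:50 start Headlines Bulletin → 1
21:40 start Traffic Report → 2
22:00 end Headlines Bulletin → 1
23:40 end Traffic Report → 0
Peak is 3, at 18:00 (Breaking Bulletin, Breaking Spot, Entertainment Recap).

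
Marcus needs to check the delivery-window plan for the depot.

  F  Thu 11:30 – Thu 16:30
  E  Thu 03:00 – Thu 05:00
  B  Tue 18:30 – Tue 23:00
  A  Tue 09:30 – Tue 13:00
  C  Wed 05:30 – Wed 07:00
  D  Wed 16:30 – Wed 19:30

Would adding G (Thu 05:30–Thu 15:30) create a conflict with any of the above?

Yes — it overlaps F

A: ends Tue 13:00 at or before G starts Thu 05:30 → clear.
B: ends Tue 23:00 at or before G starts Thu 05:30 → clear.
C: ends Wed 07:00 at or before G starts Thu 05:30 → clear.
D: ends Wed 19:30 at or before G starts Thu 05:30 → clear.
E: ends Thu 05:00 at or before G starts Thu 05:30 → clear.
F: starts Thu 11:30 before G ends Thu 15:30, and ends Thu 16:30 after G starts Thu 05:30 → overlap.
G overlaps F.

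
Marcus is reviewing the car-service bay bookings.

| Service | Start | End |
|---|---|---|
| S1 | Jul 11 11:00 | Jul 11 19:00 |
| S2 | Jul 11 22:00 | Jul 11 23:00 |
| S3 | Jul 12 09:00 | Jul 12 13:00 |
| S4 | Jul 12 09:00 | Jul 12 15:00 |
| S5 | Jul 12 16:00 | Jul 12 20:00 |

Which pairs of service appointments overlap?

Sorted by start: S1, S2, S3, S4, S5.
S2 starts after S1 ends — done with S1.
S3 starts after S2 ends — done with S2.
S4 starts before S3 ends → S3 and S4 overlap.
S5 starts after S3 ends.
S5 starts after S4 ends.

S3 & S4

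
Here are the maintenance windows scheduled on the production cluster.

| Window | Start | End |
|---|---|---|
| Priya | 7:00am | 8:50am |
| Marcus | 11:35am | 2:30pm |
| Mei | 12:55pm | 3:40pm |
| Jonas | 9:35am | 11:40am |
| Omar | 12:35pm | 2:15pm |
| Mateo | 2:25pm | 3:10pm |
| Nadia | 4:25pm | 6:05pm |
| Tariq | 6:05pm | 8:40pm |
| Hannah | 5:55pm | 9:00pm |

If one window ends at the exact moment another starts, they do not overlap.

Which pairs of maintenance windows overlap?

Sorted by start: Priya, Jonas, Marcus, Omar, Mei, Mateo, Nadia, Hannah, Tariq.
Jonas starts after Priya ends; Priya is clear from here.
Marcus starts before Jonas ends → Jonas and Marcus overlap.
Omar starts after Jonas ends; Jonas is clear from here.
Omar starts before Marcus ends → Marcus and Omar overlap.
Mei starts before Marcus ends → Marcus and Mei overlap.
Mateo starts before Marcus ends → Marcus and Mateo overlap.
Nadia starts after Marcus ends; Marcus is clear from here.
Mei starts before Omar ends → Omar and Mei overlap.
Mateo starts after Omar ends; Omar is clear from here.
Mateo starts before Mei ends → Mei and Mateo overlap.
Nadia starts after Mei ends; Mei is clear from here.
Nadia starts after Mateo ends; Mateo is clear from here.
Hannah starts before Nadia ends → Nadia and Hannah overlap.
Tariq starts exactly when Nadia ends (back-to-back, no overlap).
Tariq starts before Hannah ends → Hannah and Tariq overlap.

Hannah & Nadia, Hannah & Tariq, Jonas & Marcus, Marcus & Mateo, Marcus & Mei, Marcus & Omar, Mateo & Mei, Mei & Omar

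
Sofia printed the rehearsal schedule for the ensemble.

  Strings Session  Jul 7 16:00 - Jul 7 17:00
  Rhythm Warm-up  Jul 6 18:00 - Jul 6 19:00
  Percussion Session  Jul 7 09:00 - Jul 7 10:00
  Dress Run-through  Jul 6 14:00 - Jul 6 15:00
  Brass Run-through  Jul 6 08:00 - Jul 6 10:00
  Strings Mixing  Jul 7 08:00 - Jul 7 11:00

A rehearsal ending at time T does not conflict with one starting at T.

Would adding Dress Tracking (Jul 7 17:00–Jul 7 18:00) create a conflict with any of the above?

No — it doesn't clash with anything

Brass Run-through: ends Jul 6 10:00 at or before Dress Tracking starts Jul 7 17:00 → clear.
Dress Run-through: ends Jul 6 15:00 at or before Dress Tracking starts Jul 7 17:00 → clear.
Rhythm Warm-up: ends Jul 6 19:00 at or before Dress Tracking starts Jul 7 17:00 → clear.
Strings Mixing: ends Jul 7 11:00 at or before Dress Tracking starts Jul 7 17:00 → clear.
Percussion Session: ends Jul 7 10:00 at or before Dress Tracking starts Jul 7 17:00 → clear.
Strings Session: ends Jul 7 17:00 at or before Dress Tracking starts Jul 7 17:00 → clear.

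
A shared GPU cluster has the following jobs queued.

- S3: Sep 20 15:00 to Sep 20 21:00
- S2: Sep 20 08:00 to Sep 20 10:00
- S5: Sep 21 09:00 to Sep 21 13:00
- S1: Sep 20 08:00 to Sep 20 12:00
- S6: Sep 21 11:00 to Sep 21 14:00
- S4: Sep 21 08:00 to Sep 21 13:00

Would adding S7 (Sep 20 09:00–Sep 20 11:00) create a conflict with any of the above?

S1: starts Sep 20 08:00 before S7 ends Sep 20 11:00, and ends Sep 20 12:00 after S7 starts Sep 20 09:00 → overlap.
S2: starts Sep 20 08:00 before S7 ends Sep 20 11:00, and ends Sep 20 10:00 after S7 starts Sep 20 09:00 → overlap.
S3: starts Sep 20 15:00 at or after S7 ends Sep 20 11:00 → clear.
S4: starts Sep 21 08:00 at or after S7 ends Sep 20 11:00 → clear.
S5: starts Sep 21 09:00 at or after S7 ends Sep 20 11:00 → clear.
S6: starts Sep 21 11:00 at or after S7 ends Sep 20 11:00 → clear.
S7 overlaps S1, S2.

Yes — it overlaps S1, S2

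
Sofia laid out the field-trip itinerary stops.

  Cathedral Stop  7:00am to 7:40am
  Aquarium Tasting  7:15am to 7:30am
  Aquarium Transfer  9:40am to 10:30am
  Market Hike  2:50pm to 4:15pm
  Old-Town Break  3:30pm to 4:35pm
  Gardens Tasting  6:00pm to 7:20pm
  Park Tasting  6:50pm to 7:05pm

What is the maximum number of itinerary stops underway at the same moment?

Walk through starts and ends in time order (an end at T is processed before a start at T):
7:00am start Cathedral Stop → 1
7:15am start Aquarium Tasting → 2
7:30am end Aquarium Tasting → 1
7:40am end Cathedral Stop → 0
9:40am start Aquarium Transfer → 1
10:30am end Aquarium Transfer → 0
2:50pm start Market Hike → 1
3:30pm start Old-Town Break → 2
4:15pm end Market Hike → 1
4:35pm end Old-Town Break → 0
6:00pm start Gardens Tasting → 1
6:50pm start Park Tasting → 2
7:05pm end Park Tasting → 1
7:20pm end Gardens Tasting → 0
Peak is 2, at 7:15am (Aquarium Tasting, Cathedral Stop).

2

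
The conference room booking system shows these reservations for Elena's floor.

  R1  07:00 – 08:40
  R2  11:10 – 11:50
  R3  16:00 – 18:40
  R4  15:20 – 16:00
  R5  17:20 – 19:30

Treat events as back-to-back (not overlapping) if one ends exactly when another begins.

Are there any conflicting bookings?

Check each pair: they overlap iff neither finishes before the other starts.
Sorted by start: R1, R2, R4, R3, R5.
R2 starts after R1 ends, so nothing later overlaps R1 either.
R4 starts after R2 ends, so nothing later overlaps R2 either.
R3 starts exactly when R4 ends (back-to-back, no overlap), so nothing later overlaps R4 either.
R5 starts before R3 ends → R3 and R5 overlap.
That's a conflict, so the schedule is not conflict-free.

Yes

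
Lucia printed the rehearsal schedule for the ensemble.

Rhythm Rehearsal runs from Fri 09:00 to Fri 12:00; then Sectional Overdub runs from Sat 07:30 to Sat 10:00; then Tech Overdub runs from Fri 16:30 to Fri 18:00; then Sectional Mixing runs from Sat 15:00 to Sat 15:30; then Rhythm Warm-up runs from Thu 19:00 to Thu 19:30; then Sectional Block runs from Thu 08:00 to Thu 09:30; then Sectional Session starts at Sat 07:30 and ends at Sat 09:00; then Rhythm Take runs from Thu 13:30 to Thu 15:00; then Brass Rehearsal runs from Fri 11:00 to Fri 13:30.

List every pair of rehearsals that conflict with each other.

Sorted by start: Sectional Block, Rhythm Take, Rhythm Warm-up, Rhythm Rehearsal, Brass Rehearsal, Tech Overdub, Sectional Session, Sectional Overdub, Sectional Mixing.
Rhythm Take starts after Sectional Block ends, so Sectional Block has no further overlaps.
Rhythm Warm-up starts after Rhythm Take ends, so Rhythm Take has no further overlaps.
Rhythm Rehearsal starts after Rhythm Warm-up ends, so Rhythm Warm-up has no further overlaps.
Brass Rehearsal starts before Rhythm Rehearsal ends → Rhythm Rehearsal and Brass Rehearsal overlap.
Tech Overdub starts after Rhythm Rehearsal ends, so Rhythm Rehearsal has no further overlaps.
Tech Overdub starts after Brass Rehearsal ends, so Brass Rehearsal has no further overlaps.
Sectional Session starts after Tech Overdub ends, so Tech Overdub has no further overlaps.
Sectional Overdub starts before Sectional Session ends → Sectional Session and Sectional Overdub overlap.
Sectional Mixing starts after Sectional Session ends.
Sectional Mixing starts after Sectional Overdub ends.

Brass Rehearsal & Rhythm Rehearsal, Sectional Overdub & Sectional Session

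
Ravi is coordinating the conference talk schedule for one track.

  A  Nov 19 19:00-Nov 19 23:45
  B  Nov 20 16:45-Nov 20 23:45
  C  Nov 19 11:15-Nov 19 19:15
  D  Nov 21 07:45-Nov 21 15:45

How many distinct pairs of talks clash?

1

Sorted by start: C, A, B, D.
A starts before C ends → C and A overlap.
B starts after C ends, so C has no further overlaps.
B starts after A ends, so A has no further overlaps.
D starts after B ends.
Overlapping pairs: A & C — 1 in total.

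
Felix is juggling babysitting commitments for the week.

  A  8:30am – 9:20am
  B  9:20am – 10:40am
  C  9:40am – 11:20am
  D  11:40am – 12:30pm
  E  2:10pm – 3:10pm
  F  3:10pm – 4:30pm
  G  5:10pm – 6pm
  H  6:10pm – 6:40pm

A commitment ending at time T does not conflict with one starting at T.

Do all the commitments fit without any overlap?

Check each pair: they overlap iff neither finishes before the other starts.
Sorted by start: A, B, C, D, E, F, G, H.
B starts exactly when A ends (back-to-back, no overlap), so nothing later overlaps A either.
C starts before B ends → B and C overlap.
That's a conflict, so the schedule is not conflict-free.

No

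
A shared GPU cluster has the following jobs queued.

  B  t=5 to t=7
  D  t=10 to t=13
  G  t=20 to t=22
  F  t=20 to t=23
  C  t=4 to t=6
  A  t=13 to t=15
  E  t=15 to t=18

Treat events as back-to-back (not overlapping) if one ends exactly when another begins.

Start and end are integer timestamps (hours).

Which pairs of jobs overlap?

Two intervals overlap when each starts before the other ends.
Sorted by start: C, B, D, A, E, F, G.
B starts before C ends → C and B overlap.
D starts after C ends, so nothing later overlaps C either.
D starts after B ends, so nothing later overlaps B either.
A starts exactly when D ends (back-to-back, no overlap), so nothing later overlaps D either.
E starts exactly when A ends (back-to-back, no overlap), so nothing later overlaps A either.
F starts after E ends, so nothing later overlaps E either.
G starts before F ends → F and G overlap.

B & C, F & G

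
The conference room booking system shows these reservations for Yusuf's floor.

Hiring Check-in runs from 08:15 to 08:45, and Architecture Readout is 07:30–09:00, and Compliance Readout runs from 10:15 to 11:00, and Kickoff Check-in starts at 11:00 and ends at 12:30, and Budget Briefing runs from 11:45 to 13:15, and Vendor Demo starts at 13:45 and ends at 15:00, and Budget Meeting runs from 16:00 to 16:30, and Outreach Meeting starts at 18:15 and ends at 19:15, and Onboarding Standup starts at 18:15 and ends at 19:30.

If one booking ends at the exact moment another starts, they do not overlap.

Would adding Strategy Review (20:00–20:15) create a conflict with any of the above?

No — it doesn't clash with anything

Architecture Readout: ends 09:00 at or before Strategy Review starts 20:00 → clear.
Hiring Check-in: ends 08:45 at or before Strategy Review starts 20:00 → clear.
Compliance Readout: ends 11:00 at or before Strategy Review starts 20:00 → clear.
Kickoff Check-in: ends 12:30 at or before Strategy Review starts 20:00 → clear.
Budget Briefing: ends 13:15 at or before Strategy Review starts 20:00 → clear.
Vendor Demo: ends 15:00 at or before Strategy Review starts 20:00 → clear.
Budget Meeting: ends 16:30 at or before Strategy Review starts 20:00 → clear.
Outreach Meeting: ends 19:15 at or before Strategy Review starts 20:00 → clear.
Onboarding Standup: ends 19:30 at or before Strategy Review starts 20:00 → clear.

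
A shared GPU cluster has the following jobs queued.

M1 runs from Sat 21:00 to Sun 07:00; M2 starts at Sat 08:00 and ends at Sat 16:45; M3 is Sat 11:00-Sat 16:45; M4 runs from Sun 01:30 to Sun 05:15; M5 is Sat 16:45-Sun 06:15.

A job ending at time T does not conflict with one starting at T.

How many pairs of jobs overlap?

4

Sorted by start: M2, M3, M5, M1, M4.
M3 starts before M2 ends → M2 and M3 overlap.
M5 starts exactly when M2 ends (back-to-back, no overlap), so M2 has no further overlaps.
M5 starts exactly when M3 ends (back-to-back, no overlap), so M3 has no further overlaps.
M1 starts before M5 ends → M5 and M1 overlap.
M4 starts before M5 ends → M5 and M4 overlap.
M4 starts before M1 ends → M1 and M4 overlap.
Overlapping pairs: M1 & M4, M1 & M5, M2 & M3, M4 & M5 — 4 in total.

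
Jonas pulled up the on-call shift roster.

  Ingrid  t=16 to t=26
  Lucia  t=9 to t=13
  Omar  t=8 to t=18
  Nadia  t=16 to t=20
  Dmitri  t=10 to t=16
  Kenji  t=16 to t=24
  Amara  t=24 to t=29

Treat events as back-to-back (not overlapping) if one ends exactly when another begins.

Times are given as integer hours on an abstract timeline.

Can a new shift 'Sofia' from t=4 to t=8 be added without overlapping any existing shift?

Yes — the slot is free

Omar: starts t=8 at or after Sofia ends t=8 → clear.
Lucia: starts t=9 at or after Sofia ends t=8 → clear.
Dmitri: starts t=10 at or after Sofia ends t=8 → clear.
Ingrid: starts t=16 at or after Sofia ends t=8 → clear.
Nadia: starts t=16 at or after Sofia ends t=8 → clear.
Kenji: starts t=16 at or after Sofia ends t=8 → clear.
Amara: starts t=24 at or after Sofia ends t=8 → clear.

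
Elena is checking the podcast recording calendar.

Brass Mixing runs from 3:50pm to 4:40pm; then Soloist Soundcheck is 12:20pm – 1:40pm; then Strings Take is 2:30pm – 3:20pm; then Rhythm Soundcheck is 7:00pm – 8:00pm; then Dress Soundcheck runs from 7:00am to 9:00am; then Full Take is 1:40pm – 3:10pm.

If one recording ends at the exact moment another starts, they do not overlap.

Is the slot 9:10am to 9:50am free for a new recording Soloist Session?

Yes — the slot is free

Dress Soundcheck: ends 9:00am at or before Soloist Session starts 9:10am → clear.
Soloist Soundcheck: starts 12:20pm at or after Soloist Session ends 9:50am → clear.
Full Take: starts 1:40pm at or after Soloist Session ends 9:50am → clear.
Strings Take: starts 2:30pm at or after Soloist Session ends 9:50am → clear.
Brass Mixing: starts 3:50pm at or after Soloist Session ends 9:50am → clear.
Rhythm Soundcheck: starts 7:00pm at or after Soloist Session ends 9:50am → clear.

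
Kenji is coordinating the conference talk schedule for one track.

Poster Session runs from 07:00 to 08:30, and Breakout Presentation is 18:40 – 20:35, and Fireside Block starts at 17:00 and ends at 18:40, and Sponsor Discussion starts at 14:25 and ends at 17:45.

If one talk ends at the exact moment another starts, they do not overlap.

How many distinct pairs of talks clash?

1

Check each pair: they overlap iff neither finishes before the other starts.
Sorted by start: Poster Session, Sponsor Discussion, Fireside Block, Breakout Presentation.
Sponsor Discussion starts after Poster Session ends — done with Poster Session.
Fireside Block starts before Sponsor Discussion ends → Sponsor Discussion and Fireside Block overlap.
Breakout Presentation starts after Sponsor Discussion ends.
Breakout Presentation starts exactly when Fireside Block ends (back-to-back, no overlap).
Overlapping pairs: Fireside Block & Sponsor Discussion — 1 in total.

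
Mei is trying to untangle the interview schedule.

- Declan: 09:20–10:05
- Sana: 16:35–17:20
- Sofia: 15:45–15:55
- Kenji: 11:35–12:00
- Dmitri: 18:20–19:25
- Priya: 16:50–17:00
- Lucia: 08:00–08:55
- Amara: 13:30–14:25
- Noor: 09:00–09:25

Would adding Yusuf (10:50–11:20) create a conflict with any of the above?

Lucia: ends 08:55 at or before Yusuf starts 10:50 → clear.
Noor: ends 09:25 at or before Yusuf starts 10:50 → clear.
Declan: ends 10:05 at or before Yusuf starts 10:50 → clear.
Kenji: starts 11:35 at or after Yusuf ends 11:20 → clear.
Amara: starts 13:30 at or after Yusuf ends 11:20 → clear.
Sofia: starts 15:45 at or after Yusuf ends 11:20 → clear.
Sana: starts 16:35 at or after Yusuf ends 11:20 → clear.
Priya: starts 16:50 at or after Yusuf ends 11:20 → clear.
Dmitri: starts 18:20 at or after Yusuf ends 11:20 → clear.

No — it doesn't clash with anything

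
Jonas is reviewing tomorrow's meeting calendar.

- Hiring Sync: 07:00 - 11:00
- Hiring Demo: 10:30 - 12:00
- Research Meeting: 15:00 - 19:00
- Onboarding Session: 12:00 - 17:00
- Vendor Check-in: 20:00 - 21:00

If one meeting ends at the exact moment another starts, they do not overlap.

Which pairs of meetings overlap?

Two intervals overlap when each starts before the other ends.
Sorted by start: Hiring Sync, Hiring Demo, Onboarding Session, Research Meeting, Vendor Check-in.
Hiring Demo starts before Hiring Sync ends → Hiring Sync and Hiring Demo overlap.
Onboarding Session starts after Hiring Sync ends; Hiring Sync is clear from here.
Onboarding Session starts exactly when Hiring Demo ends (back-to-back, no overlap); Hiring Demo is clear from here.
Research Meeting starts before Onboarding Session ends → Onboarding Session and Research Meeting overlap.
Vendor Check-in starts after Onboarding Session ends.
Vendor Check-in starts after Research Meeting ends.

Hiring Demo & Hiring Sync, Onboarding Session & Research Meeting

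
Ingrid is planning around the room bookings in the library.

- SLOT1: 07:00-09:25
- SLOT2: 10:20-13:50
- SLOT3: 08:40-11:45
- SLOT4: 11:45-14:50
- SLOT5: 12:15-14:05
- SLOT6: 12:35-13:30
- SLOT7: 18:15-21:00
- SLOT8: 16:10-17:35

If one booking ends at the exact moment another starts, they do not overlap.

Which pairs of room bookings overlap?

SLOT1 & SLOT3, SLOT2 & SLOT3, SLOT2 & SLOT4, SLOT2 & SLOT5, SLOT2 & SLOT6, SLOT4 & SLOT5, SLOT4 & SLOT6, SLOT5 & SLOT6

Sorted by start: SLOT1, SLOT3, SLOT2, SLOT4, SLOT5, SLOT6, SLOT8, SLOT7.
SLOT3 starts before SLOT1 ends → SLOT1 and SLOT3 overlap.
SLOT2 starts after SLOT1 ends, so nothing later overlaps SLOT1 either.
SLOT2 starts before SLOT3 ends → SLOT3 and SLOT2 overlap.
SLOT4 starts exactly when SLOT3 ends (back-to-back, no overlap), so nothing later overlaps SLOT3 either.
SLOT4 starts before SLOT2 ends → SLOT2 and SLOT4 overlap.
SLOT5 starts before SLOT2 ends → SLOT2 and SLOT5 overlap.
SLOT6 starts before SLOT2 ends → SLOT2 and SLOT6 overlap.
SLOT8 starts after SLOT2 ends, so nothing later overlaps SLOT2 either.
SLOT5 starts before SLOT4 ends → SLOT4 and SLOT5 overlap.
SLOT6 starts before SLOT4 ends → SLOT4 and SLOT6 overlap.
SLOT8 starts after SLOT4 ends, so nothing later overlaps SLOT4 either.
SLOT6 starts before SLOT5 ends → SLOT5 and SLOT6 overlap.
SLOT8 starts after SLOT5 ends, so nothing later overlaps SLOT5 either.
SLOT8 starts after SLOT6 ends, so nothing later overlaps SLOT6 either.
SLOT7 starts after SLOT8 ends.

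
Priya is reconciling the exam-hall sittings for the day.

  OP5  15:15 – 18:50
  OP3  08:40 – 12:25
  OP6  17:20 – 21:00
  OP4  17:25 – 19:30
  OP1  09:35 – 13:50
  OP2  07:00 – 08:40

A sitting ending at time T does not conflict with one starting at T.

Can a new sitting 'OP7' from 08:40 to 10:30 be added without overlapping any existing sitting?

No — it overlaps OP1, OP3

OP2: ends 08:40 at or before OP7 starts 08:40 → clear.
OP3: starts 08:40 before OP7 ends 10:30, and ends 12:25 after OP7 starts 08:40 → overlap.
OP1: starts 09:35 before OP7 ends 10:30, and ends 13:50 after OP7 starts 08:40 → overlap.
OP5: starts 15:15 at or after OP7 ends 10:30 → clear.
OP6: starts 17:20 at or after OP7 ends 10:30 → clear.
OP4: starts 17:25 at or after OP7 ends 10:30 → clear.
OP7 overlaps OP1, OP3.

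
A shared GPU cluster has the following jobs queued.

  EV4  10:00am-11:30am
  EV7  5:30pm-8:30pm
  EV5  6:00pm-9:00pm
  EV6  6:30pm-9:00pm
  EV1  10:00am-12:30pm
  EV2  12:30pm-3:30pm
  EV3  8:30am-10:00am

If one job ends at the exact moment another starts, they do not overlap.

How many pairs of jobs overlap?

Sorted by start: EV3, EV1, EV4, EV2, EV7, EV5, EV6.
EV1 starts exactly when EV3 ends (back-to-back, no overlap), so EV3 has no further overlaps.
EV4 starts before EV1 ends → EV1 and EV4 overlap.
EV2 starts exactly when EV1 ends (back-to-back, no overlap), so EV1 has no further overlaps.
EV2 starts after EV4 ends, so EV4 has no further overlaps.
EV7 starts after EV2 ends, so EV2 has no further overlaps.
EV5 starts before EV7 ends → EV7 and EV5 overlap.
EV6 starts before EV7 ends → EV7 and EV6 overlap.
EV6 starts before EV5 ends → EV5 and EV6 overlap.
Overlapping pairs: EV1 & EV4, EV5 & EV6, EV5 & EV7, EV6 & EV7 — 4 in total.

4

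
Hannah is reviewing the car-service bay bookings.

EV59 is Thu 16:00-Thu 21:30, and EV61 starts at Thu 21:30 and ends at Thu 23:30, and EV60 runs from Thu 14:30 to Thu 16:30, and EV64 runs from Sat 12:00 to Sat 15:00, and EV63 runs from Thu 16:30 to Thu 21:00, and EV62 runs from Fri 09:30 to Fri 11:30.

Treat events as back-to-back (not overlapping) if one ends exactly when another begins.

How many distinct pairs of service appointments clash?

2

Sorted by start: EV60, EV59, EV63, EV61, EV62, EV64.
EV59 starts before EV60 ends → EV60 and EV59 overlap.
EV63 starts exactly when EV60 ends (back-to-back, no overlap), so EV60 has no further overlaps.
EV63 starts before EV59 ends → EV59 and EV63 overlap.
EV61 starts exactly when EV59 ends (back-to-back, no overlap), so EV59 has no further overlaps.
EV61 starts after EV63 ends, so EV63 has no further overlaps.
EV62 starts after EV61 ends, so EV61 has no further overlaps.
EV64 starts after EV62 ends.
Overlapping pairs: EV59 & EV60, EV59 & EV63 — 2 in total.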